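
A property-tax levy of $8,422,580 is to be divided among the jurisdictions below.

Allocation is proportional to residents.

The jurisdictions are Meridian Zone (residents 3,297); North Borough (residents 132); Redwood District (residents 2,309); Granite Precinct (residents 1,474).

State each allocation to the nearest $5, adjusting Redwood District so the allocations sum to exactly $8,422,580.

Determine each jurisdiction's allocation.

Residents total: 7,212.
Unrounded shares: Meridian Zone 3,297/7,212 × $8,422,580 = 3,850,422.39; North Borough 132/7,212 × $8,422,580 = 154,157.04; Redwood District 2,309/7,212 × $8,422,580 = 2,696,580.31; Granite Precinct 1,474/7,212 × $8,422,580 = 1,721,420.26.
Rounded to nearest $5: Meridian Zone $3,850,420; North Borough $154,155; Redwood District $2,696,580; Granite Precinct $1,721,420. Sum = $8,422,575.
Difference $8,422,580 − $8,422,575 = +$5 applied to Redwood District: Redwood District becomes $2,696,585.

Meridian Zone: $3,850,420; North Borough: $154,155; Redwood District: $2,696,585; Granite Precinct: $1,721,420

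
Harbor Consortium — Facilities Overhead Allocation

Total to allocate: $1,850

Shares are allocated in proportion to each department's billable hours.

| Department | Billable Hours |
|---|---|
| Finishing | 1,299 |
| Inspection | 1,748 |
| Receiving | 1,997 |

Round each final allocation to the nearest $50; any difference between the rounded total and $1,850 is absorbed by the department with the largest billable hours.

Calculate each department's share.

Finishing: $500 · Inspection: $650 · Receiving: $700

Sum of billable hours: 5,044.
Raw shares: Finishing 1,299/5,044 × $1,850 = 476.44; Inspection 1,748/5,044 × $1,850 = 641.12; Receiving 1,997/5,044 × $1,850 = 732.44.
At nearest $50: Finishing $500; Inspection $650; Receiving $750. Sum = $1,900.
Difference $1,850 − $1,900 = −$50 applied to largest billable hours (Receiving): Receiving becomes $700.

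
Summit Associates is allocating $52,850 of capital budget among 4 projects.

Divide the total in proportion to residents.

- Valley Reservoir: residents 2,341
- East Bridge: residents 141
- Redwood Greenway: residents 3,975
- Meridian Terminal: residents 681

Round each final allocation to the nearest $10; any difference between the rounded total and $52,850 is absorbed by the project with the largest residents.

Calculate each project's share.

Sum of residents: 7,138.
Raw shares: Valley Reservoir 2,341/7,138 × $52,850 = 17,332.85; East Bridge 141/7,138 × $52,850 = 1,043.97; Redwood Greenway 3,975/7,138 × $52,850 = 29,431.04; Meridian Terminal 681/7,138 × $52,850 = 5,042.15.
Rounded to nearest $10: Valley Reservoir $17,330; East Bridge $1,040; Redwood Greenway $29,430; Meridian Terminal $5,040. Sum = $52,840.
Difference $52,850 − $52,840 = +$10 applied to largest residents (Redwood Greenway): Redwood Greenway becomes $29,440.

Valley Reservoir: $17,330; East Bridge: $1,040; Redwood Greenway: $29,440; Meridian Terminal: $5,040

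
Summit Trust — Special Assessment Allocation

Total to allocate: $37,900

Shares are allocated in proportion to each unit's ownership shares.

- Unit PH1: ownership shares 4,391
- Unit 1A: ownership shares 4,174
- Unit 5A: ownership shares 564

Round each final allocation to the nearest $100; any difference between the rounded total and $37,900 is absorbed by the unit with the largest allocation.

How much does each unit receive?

Combined ownership shares = 9,129.
Pro-rata amounts: Unit PH1 4,391/9,129 × $37,900 = 18,229.70; Unit 1A 4,174/9,129 × $37,900 = 17,328.80; Unit 5A 564/9,129 × $37,900 = 2,341.51.
After rounding ($100): Unit PH1 $18,200; Unit 1A $17,300; Unit 5A $2,300. Sum = $37,800.
Difference $37,900 − $37,800 = +$100 applied to largest allocation (Unit PH1): Unit PH1 becomes $18,300.

Unit PH1: $18,300 · Unit 1A: $17,300 · Unit 5A: $2,300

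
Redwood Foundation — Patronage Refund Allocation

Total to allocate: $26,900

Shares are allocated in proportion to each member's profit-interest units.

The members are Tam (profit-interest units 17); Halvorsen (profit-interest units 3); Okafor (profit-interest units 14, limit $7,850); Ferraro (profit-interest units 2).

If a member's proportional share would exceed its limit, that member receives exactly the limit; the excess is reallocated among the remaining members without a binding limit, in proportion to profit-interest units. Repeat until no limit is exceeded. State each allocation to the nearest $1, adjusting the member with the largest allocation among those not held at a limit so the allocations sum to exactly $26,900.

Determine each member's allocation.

Tam: $14,720 · Halvorsen: $2,598 · Okafor: $7,850 · Ferraro: $1,732

Total profit-interest units = 36.
Pro-rata shares before constraints: Tam 12,702.78; Halvorsen 2,241.67; Okafor 10,461.11; Ferraro 1,494.44.
Capped: Okafor ($7,850); remaining pool $19,050 reallocated over remaining profit-interest units 22.
Remaining shares: Tam 14,720.45 → $14,720; Halvorsen 2,597.73 → $2,598; Ferraro 1,731.82 → $1,732.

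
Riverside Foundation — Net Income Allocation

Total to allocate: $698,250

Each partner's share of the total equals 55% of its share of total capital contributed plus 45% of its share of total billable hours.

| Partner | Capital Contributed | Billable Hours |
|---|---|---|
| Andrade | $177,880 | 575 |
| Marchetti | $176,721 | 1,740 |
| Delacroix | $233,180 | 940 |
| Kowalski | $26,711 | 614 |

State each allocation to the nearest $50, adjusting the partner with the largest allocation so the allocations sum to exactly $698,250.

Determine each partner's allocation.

Andrade: $157,850 · Marchetti: $251,800 · Delacroix: $222,050 · Kowalski: $66,550

Capital contributed total 614,492; billable hours total 3,869.
Blended shares (55% capital contributed + 45% billable hours): Andrade 0.2261; Marchetti 0.3606; Delacroix 0.3180; Kowalski 0.0953.
Unrounded shares: Andrade 157,866.60; Marchetti 251,755.22; Delacroix 222,069.99; Kowalski 66,558.19.
Rounded to nearest $50: Andrade $157,850; Marchetti $251,750; Delacroix $222,050; Kowalski $66,550. Sum = $698,200.
Difference $698,250 − $698,200 = +$50 applied to largest allocation (Marchetti): Marchetti becomes $251,800.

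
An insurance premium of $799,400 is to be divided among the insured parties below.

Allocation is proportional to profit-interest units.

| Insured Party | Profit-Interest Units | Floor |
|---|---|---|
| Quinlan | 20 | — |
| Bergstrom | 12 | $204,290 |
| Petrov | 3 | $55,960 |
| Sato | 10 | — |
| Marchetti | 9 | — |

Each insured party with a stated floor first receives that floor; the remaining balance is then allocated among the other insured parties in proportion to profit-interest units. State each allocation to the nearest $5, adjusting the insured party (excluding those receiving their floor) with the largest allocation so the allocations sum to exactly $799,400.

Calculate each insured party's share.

Minimums first: Bergstrom $204,290; Petrov $55,960. Residual $539,150.
Residual split over remaining profit-interest units 39: Quinlan 276,487.18 → $276,485; Sato 138,243.59 → $138,245; Marchetti 124,419.23 → $124,420.

Quinlan: $276,485; Bergstrom: $204,290; Petrov: $55,960; Sato: $138,245; Marchetti: $124,420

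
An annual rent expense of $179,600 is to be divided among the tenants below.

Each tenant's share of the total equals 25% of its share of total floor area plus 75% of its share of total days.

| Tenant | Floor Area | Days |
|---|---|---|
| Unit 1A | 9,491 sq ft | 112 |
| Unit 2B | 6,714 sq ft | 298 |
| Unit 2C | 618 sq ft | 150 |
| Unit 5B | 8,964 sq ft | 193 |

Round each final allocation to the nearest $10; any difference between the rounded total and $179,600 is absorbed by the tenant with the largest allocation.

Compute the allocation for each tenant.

Unit 1A: $36,560 | Unit 2B: $65,000 | Unit 2C: $27,910 | Unit 5B: $50,130

Floor area total 25,787; days total 753.
Combined weights (25% floor area + 75% days): Unit 1A 0.2036; Unit 2B 0.3619; Unit 2C 0.1554; Unit 5B 0.2791.
Proportional shares: Unit 1A 36,560.67; Unit 2B 64,997.90; Unit 2C 27,908.72; Unit 5B 50,132.71.
After rounding ($10): Unit 1A $36,560; Unit 2B $65,000; Unit 2C $27,910; Unit 5B $50,130. Sum = $179,600.
Rounded total matches; no reconciliation needed.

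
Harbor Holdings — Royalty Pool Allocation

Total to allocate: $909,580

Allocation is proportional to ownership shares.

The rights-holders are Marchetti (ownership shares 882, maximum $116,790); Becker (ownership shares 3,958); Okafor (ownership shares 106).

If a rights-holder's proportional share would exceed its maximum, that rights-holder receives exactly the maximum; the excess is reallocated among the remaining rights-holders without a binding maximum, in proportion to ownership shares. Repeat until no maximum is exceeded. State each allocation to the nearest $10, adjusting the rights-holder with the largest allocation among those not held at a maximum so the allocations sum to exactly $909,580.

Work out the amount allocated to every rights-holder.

Total ownership shares = 4,946.
Unconstrained shares: Marchetti 162,201.69; Becker 727,884.68; Okafor 19,493.63.
Capped: Marchetti ($116,790); remaining pool $792,790 reallocated over remaining ownership shares 4,064.
Shares after redistribution: Becker 772,111.91 → $772,110; Okafor 20,678.09 → $20,680.

Marchetti: $116,790 · Becker: $772,110 · Okafor: $20,680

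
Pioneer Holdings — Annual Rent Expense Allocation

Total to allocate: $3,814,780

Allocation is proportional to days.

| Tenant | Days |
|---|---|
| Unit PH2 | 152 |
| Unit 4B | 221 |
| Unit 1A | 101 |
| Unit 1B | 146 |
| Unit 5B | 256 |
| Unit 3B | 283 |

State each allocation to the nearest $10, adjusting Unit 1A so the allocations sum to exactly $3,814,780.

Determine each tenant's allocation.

Days total: 1,159.
Raw shares: Unit PH2 152/1,159 × $3,814,780 = 500,299.02; Unit 4B 221/1,159 × $3,814,780 = 727,408.44; Unit 1A 101/1,159 × $3,814,780 = 332,435.53; Unit 1B 146/1,159 × $3,814,780 = 480,550.37; Unit 5B 256/1,159 × $3,814,780 = 842,608.87; Unit 3B 283/1,159 × $3,814,780 = 931,477.77.
Rounded to nearest $10: Unit PH2 $500,300; Unit 4B $727,410; Unit 1A $332,440; Unit 1B $480,550; Unit 5B $842,610; Unit 3B $931,480. Sum = $3,814,790.
Difference $3,814,780 − $3,814,790 = −$10 applied to Unit 1A: Unit 1A becomes $332,430.

Unit PH2: $500,300; Unit 4B: $727,410; Unit 1A: $332,430; Unit 1B: $480,550; Unit 5B: $842,610; Unit 3B: $931,480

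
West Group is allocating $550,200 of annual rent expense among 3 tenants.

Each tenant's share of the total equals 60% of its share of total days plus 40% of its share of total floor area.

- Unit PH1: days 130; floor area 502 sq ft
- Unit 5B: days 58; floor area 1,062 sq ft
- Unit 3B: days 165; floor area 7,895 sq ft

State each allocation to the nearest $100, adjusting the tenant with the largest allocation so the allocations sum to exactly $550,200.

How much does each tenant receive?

Totals — days 353, floor area 9,459.
Combined weights (60% days + 40% floor area): Unit PH1 0.2422; Unit 5B 0.1435; Unit 3B 0.6143.
Raw shares: Unit PH1 133,253.84; Unit 5B 78,949.95; Unit 3B 337,996.22.
Rounded to nearest $100: Unit PH1 $133,300; Unit 5B $78,900; Unit 3B $338,000. Sum = $550,200.
No rounding difference to absorb.

Unit PH1: $133,300 | Unit 5B: $78,900 | Unit 3B: $338,000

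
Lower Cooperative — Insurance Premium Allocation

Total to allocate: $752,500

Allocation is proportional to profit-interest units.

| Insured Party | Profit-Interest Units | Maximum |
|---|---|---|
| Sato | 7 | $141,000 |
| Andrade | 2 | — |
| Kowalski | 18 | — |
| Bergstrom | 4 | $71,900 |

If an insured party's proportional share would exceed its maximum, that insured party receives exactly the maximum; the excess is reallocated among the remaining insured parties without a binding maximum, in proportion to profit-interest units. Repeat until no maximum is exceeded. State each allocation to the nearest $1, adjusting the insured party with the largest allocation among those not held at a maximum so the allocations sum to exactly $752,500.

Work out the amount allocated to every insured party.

Sato: $141,000; Andrade: $53,960; Kowalski: $485,640; Bergstrom: $71,900

Sum of profit-interest units: 31.
Pro-rata shares before constraints: Sato 169,919.35; Andrade 48,548.39; Kowalski 436,935.48; Bergstrom 97,096.77.
Capped: Sato ($141,000), Bergstrom ($71,900); balance $539,600 reallocated over remaining profit-interest units 20.
Shares after redistribution: Andrade 53,960.00 → $53,960; Kowalski 485,640.00 → $485,640.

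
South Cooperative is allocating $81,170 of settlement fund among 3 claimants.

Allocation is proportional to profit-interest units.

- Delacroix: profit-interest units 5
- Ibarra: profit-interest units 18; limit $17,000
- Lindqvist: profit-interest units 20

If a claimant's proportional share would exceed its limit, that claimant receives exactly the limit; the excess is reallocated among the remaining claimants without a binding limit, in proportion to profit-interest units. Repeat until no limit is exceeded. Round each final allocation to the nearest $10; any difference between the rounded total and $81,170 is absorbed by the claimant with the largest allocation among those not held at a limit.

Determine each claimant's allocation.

Sum of profit-interest units: 43.
Pro-rata shares before constraints: Delacroix 9,438.37; Ibarra 33,978.14; Lindqvist 37,753.49.
Cap binds for Ibarra ($17,000); remaining pool $64,170 reallocated over remaining profit-interest units 25.
Shares after redistribution: Delacroix 12,834.00 → $12,830; Lindqvist 51,336.00 → $51,340.

Delacroix: $12,830 | Ibarra: $17,000 | Lindqvist: $51,340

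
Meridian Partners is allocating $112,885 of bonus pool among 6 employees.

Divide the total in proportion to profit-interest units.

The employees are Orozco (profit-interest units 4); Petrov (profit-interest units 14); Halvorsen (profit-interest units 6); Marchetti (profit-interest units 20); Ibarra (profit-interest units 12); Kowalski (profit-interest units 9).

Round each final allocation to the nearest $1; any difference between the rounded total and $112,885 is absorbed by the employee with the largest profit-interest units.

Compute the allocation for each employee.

Orozco: $6,947 | Petrov: $24,314 | Halvorsen: $10,420 | Marchetti: $34,734 | Ibarra: $20,840 | Kowalski: $15,630

Sum of profit-interest units: 4 + 14 + 6 + 20 + 12 + 9 = 65.
Pro-rata amounts: Orozco 6,946.77; Petrov 24,313.69; Halvorsen 10,420.15; Marchetti 34,733.85; Ibarra 20,840.31; Kowalski 15,630.23.
At nearest $1: Orozco $6,947; Petrov $24,314; Halvorsen $10,420; Marchetti $34,734; Ibarra $20,840; Kowalski $15,630. Sum = $112,885.
Sum already equals the total — no adjustment.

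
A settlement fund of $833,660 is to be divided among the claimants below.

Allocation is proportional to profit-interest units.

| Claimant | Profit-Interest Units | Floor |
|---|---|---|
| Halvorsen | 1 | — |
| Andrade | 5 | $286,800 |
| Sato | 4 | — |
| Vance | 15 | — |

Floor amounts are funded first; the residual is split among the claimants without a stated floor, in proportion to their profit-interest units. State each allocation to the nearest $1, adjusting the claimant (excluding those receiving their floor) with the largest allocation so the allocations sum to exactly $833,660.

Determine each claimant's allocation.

Halvorsen: $27,343 · Andrade: $286,800 · Sato: $109,372 · Vance: $410,145

Fund the minimums — Andrade $286,800. Residual $546,860.
Residual split over remaining profit-interest units 20: Halvorsen 27,343.00 → $27,343; Sato 109,372.00 → $109,372; Vance 410,145.00 → $410,145.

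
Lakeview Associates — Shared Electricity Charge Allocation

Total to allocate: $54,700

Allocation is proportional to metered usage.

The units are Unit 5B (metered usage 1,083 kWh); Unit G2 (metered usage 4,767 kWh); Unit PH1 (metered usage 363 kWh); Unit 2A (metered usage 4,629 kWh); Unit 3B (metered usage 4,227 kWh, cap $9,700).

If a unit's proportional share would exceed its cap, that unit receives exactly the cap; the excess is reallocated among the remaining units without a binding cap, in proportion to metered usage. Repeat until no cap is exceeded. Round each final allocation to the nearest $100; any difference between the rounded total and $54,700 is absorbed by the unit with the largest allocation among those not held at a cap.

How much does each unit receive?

Unit 5B: $4,500 | Unit G2: $19,800 | Unit PH1: $1,500 | Unit 2A: $19,200 | Unit 3B: $9,700

Metered usage total: 15,069.
Unconstrained shares: Unit 5B 3,931.26; Unit G2 17,304.06; Unit PH1 1,317.68; Unit 2A 16,803.13; Unit 3B 15,343.88.
Capped: Unit 3B ($9,700); balance $45,000 reallocated over remaining metered usage 10,842.
Redistributed shares: Unit 5B 4,495.02 → $4,500; Unit G2 19,785.56 → $19,800; Unit PH1 1,506.64 → $1,500; Unit 2A 19,212.78 → $19,200.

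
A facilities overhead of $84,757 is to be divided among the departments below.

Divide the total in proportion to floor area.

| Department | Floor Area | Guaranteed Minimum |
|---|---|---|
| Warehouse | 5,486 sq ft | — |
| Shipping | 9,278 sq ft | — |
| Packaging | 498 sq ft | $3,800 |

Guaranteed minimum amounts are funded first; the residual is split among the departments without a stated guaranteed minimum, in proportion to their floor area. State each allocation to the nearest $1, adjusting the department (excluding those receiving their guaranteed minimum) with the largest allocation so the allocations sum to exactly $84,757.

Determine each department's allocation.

Minimums first: Packaging $3,800. Remaining pool $80,957.
Remaining pool split over remaining floor area 14,764: Warehouse 30,081.96 → $30,082; Shipping 50,875.04 → $50,875.

Warehouse: $30,082 | Shipping: $50,875 | Packaging: $3,800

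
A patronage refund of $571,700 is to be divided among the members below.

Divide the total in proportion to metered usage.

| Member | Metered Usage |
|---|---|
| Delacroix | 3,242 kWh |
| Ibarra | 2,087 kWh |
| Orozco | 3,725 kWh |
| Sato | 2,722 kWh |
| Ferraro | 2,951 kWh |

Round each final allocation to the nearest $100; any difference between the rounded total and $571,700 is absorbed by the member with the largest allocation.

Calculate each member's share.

Combined metered usage = 14,727.
Proportional shares: Delacroix 3,242/14,727 × $571,700 = 125,853.97; Ibarra 2,087/14,727 × $571,700 = 81,017.04; Orozco 3,725/14,727 × $571,700 = 144,603.96; Sato 2,722/14,727 × $571,700 = 105,667.64; Ferraro 2,951/14,727 × $571,700 = 114,557.39.
At nearest $100: Delacroix $125,900; Ibarra $81,000; Orozco $144,600; Sato $105,700; Ferraro $114,600. Sum = $571,800.
Difference $571,700 − $571,800 = −$100 applied to largest allocation (Orozco): Orozco becomes $144,500.

Delacroix: $125,900; Ibarra: $81,000; Orozco: $144,500; Sato: $105,700; Ferraro: $114,600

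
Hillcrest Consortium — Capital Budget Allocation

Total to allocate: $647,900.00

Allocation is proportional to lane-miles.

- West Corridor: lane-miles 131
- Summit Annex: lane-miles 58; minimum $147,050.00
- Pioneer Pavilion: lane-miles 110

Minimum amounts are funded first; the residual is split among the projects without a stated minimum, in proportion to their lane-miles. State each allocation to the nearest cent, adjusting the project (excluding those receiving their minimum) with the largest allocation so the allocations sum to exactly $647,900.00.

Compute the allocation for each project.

West Corridor: $272,246.27 | Summit Annex: $147,050.00 | Pioneer Pavilion: $228,603.73

Fund the minimums — Summit Annex $147,050.00. Remaining pool $500,850.00.
Remaining pool split over remaining lane-miles 241: West Corridor 272,246.2656 → $272,246.27; Pioneer Pavilion 228,603.7344 → $228,603.73.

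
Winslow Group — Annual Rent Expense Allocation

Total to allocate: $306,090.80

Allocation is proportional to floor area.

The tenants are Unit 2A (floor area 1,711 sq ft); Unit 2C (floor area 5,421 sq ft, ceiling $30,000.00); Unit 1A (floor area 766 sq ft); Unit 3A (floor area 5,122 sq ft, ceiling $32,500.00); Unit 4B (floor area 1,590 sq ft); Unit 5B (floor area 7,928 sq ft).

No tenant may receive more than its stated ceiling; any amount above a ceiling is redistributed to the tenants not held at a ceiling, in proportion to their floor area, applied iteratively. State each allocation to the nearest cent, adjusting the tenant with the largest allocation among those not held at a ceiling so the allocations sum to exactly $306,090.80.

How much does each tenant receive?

Unit 2A: $34,746.47 | Unit 2C: $30,000.00 | Unit 1A: $15,555.69 | Unit 3A: $32,500.00 | Unit 4B: $32,289.23 | Unit 5B: $160,999.41

Sum of floor area: 22,538.
Proportional shares (ignoring caps): Unit 2A 23,237.2597; Unit 2C 73,623.1355; Unit 1A 10,403.1215; Unit 3A 69,562.3870; Unit 4B 21,593.9468; Unit 5B 107,670.9496.
Capped: Unit 2C ($30,000.00), Unit 3A ($32,500.00); remaining pool $243,590.80 reallocated over remaining floor area 11,995.
Shares after redistribution: Unit 2A 34,746.4659 → $34,746.47; Unit 1A 15,555.6943 → $15,555.69; Unit 4B 32,289.2348 → $32,289.23; Unit 5B 160,999.40495 → $160,999.40.
Rounding difference +$0.01 applied to Unit 5B → $160,999.41.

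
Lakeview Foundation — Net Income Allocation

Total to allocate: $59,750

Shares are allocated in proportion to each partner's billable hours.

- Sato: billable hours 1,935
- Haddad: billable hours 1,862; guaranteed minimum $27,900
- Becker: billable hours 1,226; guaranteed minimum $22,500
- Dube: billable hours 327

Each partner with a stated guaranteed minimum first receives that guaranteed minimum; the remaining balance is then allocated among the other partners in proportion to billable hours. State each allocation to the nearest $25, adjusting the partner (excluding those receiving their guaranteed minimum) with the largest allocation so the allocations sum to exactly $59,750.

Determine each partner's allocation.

Guaranteed amounts: Haddad $27,900; Becker $22,500. Balance $9,350.
Balance split over remaining billable hours 2,262: Sato 7,998.34 → $8,000; Dube 1,351.66 → $1,350.

Sato: $8,000 | Haddad: $27,900 | Becker: $22,500 | Dube: $1,350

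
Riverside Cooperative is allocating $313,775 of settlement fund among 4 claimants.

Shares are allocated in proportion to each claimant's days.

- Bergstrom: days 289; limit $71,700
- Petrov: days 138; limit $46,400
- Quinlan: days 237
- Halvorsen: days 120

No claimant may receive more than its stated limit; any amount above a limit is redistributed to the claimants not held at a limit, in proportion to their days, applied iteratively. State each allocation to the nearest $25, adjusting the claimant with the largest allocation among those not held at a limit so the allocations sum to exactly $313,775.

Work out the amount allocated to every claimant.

Total days = 784.
Proportional shares (ignoring caps): Bergstrom 115,664.51; Petrov 55,230.80; Quinlan 94,852.90; Halvorsen 48,026.79.
Held at cap: Bergstrom ($71,700), Petrov ($46,400); residual $195,675 reallocated over remaining days 357.
Shares after redistribution: Quinlan 129,901.89 → $129,900; Halvorsen 65,773.11 → $65,775.

Bergstrom: $71,700 · Petrov: $46,400 · Quinlan: $129,900 · Halvorsen: $65,775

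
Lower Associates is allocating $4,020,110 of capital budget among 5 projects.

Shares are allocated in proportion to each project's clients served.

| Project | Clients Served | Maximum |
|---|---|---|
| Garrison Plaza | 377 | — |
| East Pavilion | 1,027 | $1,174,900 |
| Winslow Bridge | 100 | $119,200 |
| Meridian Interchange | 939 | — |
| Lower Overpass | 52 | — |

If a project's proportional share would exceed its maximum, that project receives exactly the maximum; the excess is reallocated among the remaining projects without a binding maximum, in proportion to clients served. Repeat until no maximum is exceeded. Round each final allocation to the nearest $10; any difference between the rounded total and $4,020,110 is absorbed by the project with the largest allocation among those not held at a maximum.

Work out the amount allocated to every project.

Garrison Plaza: $751,250 · East Pavilion: $1,174,900 · Winslow Bridge: $119,200 · Meridian Interchange: $1,871,140 · Lower Overpass: $103,620

Sum of clients served: 2,495.
Pro-rata shares before constraints: Garrison Plaza 607,447.48; East Pavilion 1,654,770.73; Winslow Bridge 161,126.65; Meridian Interchange 1,512,979.27; Lower Overpass 83,785.86.
Capped: East Pavilion ($1,174,900), Winslow Bridge ($119,200); remaining pool $2,726,010 reallocated over remaining clients served 1,368.
Redistributed shares: Garrison Plaza 751,246.91 → $751,250; Meridian Interchange 1,871,142.83 → $1,871,140; Lower Overpass 103,620.26 → $103,620.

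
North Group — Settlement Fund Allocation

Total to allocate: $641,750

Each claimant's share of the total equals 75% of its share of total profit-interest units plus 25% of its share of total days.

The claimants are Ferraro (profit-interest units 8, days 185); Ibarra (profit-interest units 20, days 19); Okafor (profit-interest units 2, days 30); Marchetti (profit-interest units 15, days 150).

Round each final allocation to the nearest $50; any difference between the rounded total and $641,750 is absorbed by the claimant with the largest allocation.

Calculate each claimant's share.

Totals — profit-interest units 45, days 384.
Combined weights (75% profit-interest units + 25% days): Ferraro 0.2538; Ibarra 0.3457; Okafor 0.0529; Marchetti 0.3477.
Proportional shares: Ferraro 162,860.77; Ibarra 221,854.98; Okafor 33,925.85; Marchetti 223,108.40.
After rounding ($50): Ferraro $162,850; Ibarra $221,850; Okafor $33,950; Marchetti $223,100. Sum = $641,750.
Sum already equals the total — no adjustment.

Ferraro: $162,850 | Ibarra: $221,850 | Okafor: $33,950 | Marchetti: $223,100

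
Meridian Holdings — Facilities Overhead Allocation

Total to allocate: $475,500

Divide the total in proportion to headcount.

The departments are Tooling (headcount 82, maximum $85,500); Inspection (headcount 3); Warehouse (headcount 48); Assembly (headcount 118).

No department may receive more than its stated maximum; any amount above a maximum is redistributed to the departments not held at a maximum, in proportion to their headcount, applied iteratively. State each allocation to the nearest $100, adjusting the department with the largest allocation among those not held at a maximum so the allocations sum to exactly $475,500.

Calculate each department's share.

Combined headcount = 251.
Unconstrained shares: Tooling 155,342.63; Inspection 5,683.27; Warehouse 90,932.27; Assembly 223,541.83.
Held at cap: Tooling ($85,500); remaining pool $390,000 reallocated over remaining headcount 169.
Shares after redistribution: Inspection 6,923.08 → $6,900; Warehouse 110,769.23 → $110,800; Assembly 272,307.69 → $272,300.

Tooling: $85,500 | Inspection: $6,900 | Warehouse: $110,800 | Assembly: $272,300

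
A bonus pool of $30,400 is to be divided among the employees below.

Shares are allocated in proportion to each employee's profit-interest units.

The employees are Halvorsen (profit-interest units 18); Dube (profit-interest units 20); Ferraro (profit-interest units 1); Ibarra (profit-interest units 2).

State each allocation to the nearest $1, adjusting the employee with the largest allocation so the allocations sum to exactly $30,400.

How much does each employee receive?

Halvorsen: $13,346; Dube: $14,830; Ferraro: $741; Ibarra: $1,483

Total profit-interest units = 41.
Pro-rata amounts: Halvorsen 18/41 × $30,400 = 13,346.34; Dube 20/41 × $30,400 = 14,829.27; Ferraro 1/41 × $30,400 = 741.46; Ibarra 2/41 × $30,400 = 1,482.93.
At nearest $1: Halvorsen $13,346; Dube $14,829; Ferraro $741; Ibarra $1,483. Sum = $30,399.
Difference $30,400 − $30,399 = +$1 applied to largest allocation (Dube): Dube becomes $14,830.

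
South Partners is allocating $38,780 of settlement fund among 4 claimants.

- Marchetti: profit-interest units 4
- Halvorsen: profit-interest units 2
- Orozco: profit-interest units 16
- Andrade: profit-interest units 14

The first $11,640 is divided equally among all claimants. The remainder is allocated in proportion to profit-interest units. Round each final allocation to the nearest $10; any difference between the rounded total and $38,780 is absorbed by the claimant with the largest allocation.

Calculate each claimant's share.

Marchetti: $5,930 | Halvorsen: $4,420 | Orozco: $14,970 | Andrade: $13,460

Equal tier: $11,640 ÷ 4 = $2,910 apiece.
Remainder $27,140 by profit-interest units (total 36): Marchetti 3,015.56 → $3,020; Halvorsen 1,507.78 → $1,510; Orozco 12,062.22 → $12,060; Andrade 10,554.44 → $10,550.
Totals: Marchetti $2,910 + $3,020 = $5,930; Halvorsen $2,910 + $1,510 = $4,420; Orozco $2,910 + $12,060 = $14,970; Andrade $2,910 + $10,550 = $13,460.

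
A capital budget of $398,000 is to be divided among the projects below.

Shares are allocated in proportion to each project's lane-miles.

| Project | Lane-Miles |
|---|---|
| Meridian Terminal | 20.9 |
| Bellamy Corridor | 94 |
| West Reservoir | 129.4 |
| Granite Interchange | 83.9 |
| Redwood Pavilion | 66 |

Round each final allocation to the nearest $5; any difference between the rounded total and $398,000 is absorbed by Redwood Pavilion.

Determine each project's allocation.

Combined lane-miles = 394.2.
Unrounded shares: Meridian Terminal 20.9/394.2 × $398,000 = 21,101.47; Bellamy Corridor 94/394.2 × $398,000 = 94,906.14; West Reservoir 129.4/394.2 × $398,000 = 130,647.39; Granite Interchange 83.9/394.2 × $398,000 = 84,708.78; Redwood Pavilion 66/394.2 × $398,000 = 66,636.23.
Rounded to nearest $5: Meridian Terminal $21,100; Bellamy Corridor $94,905; West Reservoir $130,645; Granite Interchange $84,710; Redwood Pavilion $66,635. Sum = $397,995.
Difference $398,000 − $397,995 = +$5 applied to Redwood Pavilion: Redwood Pavilion becomes $66,640.

Meridian Terminal: $21,100; Bellamy Corridor: $94,905; West Reservoir: $130,645; Granite Interchange: $84,710; Redwood Pavilion: $66,640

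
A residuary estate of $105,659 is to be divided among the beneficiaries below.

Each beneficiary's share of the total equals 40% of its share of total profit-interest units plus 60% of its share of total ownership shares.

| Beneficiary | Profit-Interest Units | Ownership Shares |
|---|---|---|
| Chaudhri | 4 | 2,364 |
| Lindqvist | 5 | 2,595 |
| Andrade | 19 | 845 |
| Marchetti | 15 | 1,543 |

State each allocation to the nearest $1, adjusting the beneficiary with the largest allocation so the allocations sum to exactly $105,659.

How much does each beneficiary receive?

Chaudhri: $24,330; Lindqvist: $27,306; Andrade: $25,966; Marchetti: $28,057

Totals — profit-interest units 43, ownership shares 7,347.
Blended shares (40% profit-interest units + 60% ownership shares): Chaudhri 0.2303; Lindqvist 0.2584; Andrade 0.2458; Marchetti 0.2655.
Unrounded shares: Chaudhri 24,329.85; Lindqvist 27,305.97; Andrade 25,965.90; Marchetti 28,057.27.
After rounding ($1): Chaudhri $24,330; Lindqvist $27,306; Andrade $25,966; Marchetti $28,057. Sum = $105,659.
Sum already equals the total — no adjustment.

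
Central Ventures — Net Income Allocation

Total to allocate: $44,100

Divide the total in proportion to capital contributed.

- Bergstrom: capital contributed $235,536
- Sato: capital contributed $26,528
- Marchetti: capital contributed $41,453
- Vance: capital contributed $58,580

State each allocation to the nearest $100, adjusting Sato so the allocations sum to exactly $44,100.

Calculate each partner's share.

Bergstrom: $28,700 · Sato: $3,300 · Marchetti: $5,000 · Vance: $7,100

Total capital contributed = 362,097.
Proportional shares: Bergstrom 235,536/362,097 × $44,100 = 28,686.06; Sato 26,528/362,097 × $44,100 = 3,230.86; Marchetti 41,453/362,097 × $44,100 = 5,048.58; Vance 58,580/362,097 × $44,100 = 7,134.49.
Rounded to nearest $100: Bergstrom $28,700; Sato $3,200; Marchetti $5,000; Vance $7,100. Sum = $44,000.
Difference $44,100 − $44,000 = +$100 applied to Sato: Sato becomes $3,300.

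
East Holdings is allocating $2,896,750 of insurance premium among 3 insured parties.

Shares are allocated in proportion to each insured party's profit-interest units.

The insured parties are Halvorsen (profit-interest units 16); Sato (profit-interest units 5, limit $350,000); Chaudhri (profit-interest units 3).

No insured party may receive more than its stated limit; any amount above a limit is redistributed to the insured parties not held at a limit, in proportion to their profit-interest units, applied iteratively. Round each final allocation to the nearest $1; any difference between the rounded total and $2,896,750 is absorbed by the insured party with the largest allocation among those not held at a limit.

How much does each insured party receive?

Halvorsen: $2,144,632; Sato: $350,000; Chaudhri: $402,118

Combined profit-interest units = 24.
Proportional shares (ignoring caps): Halvorsen 1,931,166.67; Sato 603,489.58; Chaudhri 362,093.75.
Capped: Sato ($350,000); residual $2,546,750 reallocated over remaining profit-interest units 19.
Redistributed shares: Halvorsen 2,144,631.58 → $2,144,632; Chaudhri 402,118.42 → $402,118.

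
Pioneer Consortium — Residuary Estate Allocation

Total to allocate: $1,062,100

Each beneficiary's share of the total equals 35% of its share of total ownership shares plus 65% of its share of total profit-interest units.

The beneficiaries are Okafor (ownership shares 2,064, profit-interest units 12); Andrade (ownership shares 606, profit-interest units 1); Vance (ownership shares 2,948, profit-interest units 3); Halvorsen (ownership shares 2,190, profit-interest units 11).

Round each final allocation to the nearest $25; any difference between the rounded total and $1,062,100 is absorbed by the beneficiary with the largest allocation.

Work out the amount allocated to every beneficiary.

Okafor: $405,100; Andrade: $54,425; Vance: $217,050; Halvorsen: $385,525

Ownership shares total 7,808; profit-interest units total 27.
Composite weights (35% ownership shares + 65% profit-interest units): Okafor 0.3814; Andrade 0.0512; Vance 0.2044; Halvorsen 0.3630.
Raw shares: Okafor 405,094.90; Andrade 54,420.43; Vance 217,060.04; Halvorsen 385,524.63.
After rounding ($25): Okafor $405,100; Andrade $54,425; Vance $217,050; Halvorsen $385,525. Sum = $1,062,100.
No rounding difference to absorb.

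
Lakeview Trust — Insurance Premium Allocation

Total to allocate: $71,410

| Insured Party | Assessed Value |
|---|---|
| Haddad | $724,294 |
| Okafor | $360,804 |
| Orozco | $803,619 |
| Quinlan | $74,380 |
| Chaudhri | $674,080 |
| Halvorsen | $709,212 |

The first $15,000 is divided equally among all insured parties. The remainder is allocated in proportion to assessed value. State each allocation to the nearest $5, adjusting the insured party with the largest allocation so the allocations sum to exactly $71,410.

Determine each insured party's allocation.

Equal tier: $15,000 ÷ 6 = $2,500 apiece.
Remainder $56,410 by assessed value (total 3,346,389): Haddad 12,209.41 → $12,210; Okafor 6,082.06 → $6,080; Orozco 13,546.59 → $13,545; Quinlan 1,253.82 → $1,255; Chaudhri 11,362.95 → $11,365; Halvorsen 11,955.17 → $11,955.
Totals: Haddad $2,500 + $12,210 = $14,710; Okafor $2,500 + $6,080 = $8,580; Orozco $2,500 + $13,545 = $16,045; Quinlan $2,500 + $1,255 = $3,755; Chaudhri $2,500 + $11,365 = $13,865; Halvorsen $2,500 + $11,955 = $14,455.

Haddad: $14,710 · Okafor: $8,580 · Orozco: $16,045 · Quinlan: $3,755 · Chaudhri: $13,865 · Halvorsen: $14,455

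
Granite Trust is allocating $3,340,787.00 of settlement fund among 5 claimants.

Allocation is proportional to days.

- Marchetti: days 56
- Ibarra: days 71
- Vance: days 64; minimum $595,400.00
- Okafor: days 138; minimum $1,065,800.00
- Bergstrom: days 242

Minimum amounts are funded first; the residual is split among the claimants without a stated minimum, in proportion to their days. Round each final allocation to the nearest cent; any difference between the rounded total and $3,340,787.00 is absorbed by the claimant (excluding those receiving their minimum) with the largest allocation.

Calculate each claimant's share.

Fund the minimums — Vance $595,400.00; Okafor $1,065,800.00. Remaining pool $1,679,587.00.
Remaining pool split over remaining days 369: Marchetti 254,896.6721 → $254,896.67; Ibarra 323,172.5664 → $323,172.57; Bergstrom 1,101,517.7615 → $1,101,517.76.

Marchetti: $254,896.67; Ibarra: $323,172.57; Vance: $595,400.00; Okafor: $1,065,800.00; Bergstrom: $1,101,517.76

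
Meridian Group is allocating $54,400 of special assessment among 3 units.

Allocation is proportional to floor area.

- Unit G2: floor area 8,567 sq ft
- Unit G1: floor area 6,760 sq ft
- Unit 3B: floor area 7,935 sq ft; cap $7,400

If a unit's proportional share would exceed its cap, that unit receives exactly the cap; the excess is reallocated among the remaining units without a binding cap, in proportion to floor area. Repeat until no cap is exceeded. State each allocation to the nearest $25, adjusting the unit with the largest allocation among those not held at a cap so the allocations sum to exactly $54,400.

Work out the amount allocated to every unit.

Unit G2: $26,275 · Unit G1: $20,725 · Unit 3B: $7,400

Combined floor area = 23,262.
Proportional shares (ignoring caps): Unit G2 20,034.60; Unit G1 15,808.79; Unit 3B 18,556.62.
Held at cap: Unit 3B ($7,400); residual $47,000 reallocated over remaining floor area 15,327.
Remaining shares: Unit G2 26,270.57 → $26,275; Unit G1 20,729.43 → $20,725.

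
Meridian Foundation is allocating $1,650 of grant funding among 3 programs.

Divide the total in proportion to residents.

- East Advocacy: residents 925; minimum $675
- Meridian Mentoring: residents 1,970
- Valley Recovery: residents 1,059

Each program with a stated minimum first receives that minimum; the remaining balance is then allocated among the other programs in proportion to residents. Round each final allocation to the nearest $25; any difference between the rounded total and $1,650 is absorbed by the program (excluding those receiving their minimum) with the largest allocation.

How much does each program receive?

Minimums first: East Advocacy $675. Balance $975.
Balance split over remaining residents 3,029: Meridian Mentoring 634.12 → $625; Valley Recovery 340.88 → $350.

East Advocacy: $675 · Meridian Mentoring: $625 · Valley Recovery: $350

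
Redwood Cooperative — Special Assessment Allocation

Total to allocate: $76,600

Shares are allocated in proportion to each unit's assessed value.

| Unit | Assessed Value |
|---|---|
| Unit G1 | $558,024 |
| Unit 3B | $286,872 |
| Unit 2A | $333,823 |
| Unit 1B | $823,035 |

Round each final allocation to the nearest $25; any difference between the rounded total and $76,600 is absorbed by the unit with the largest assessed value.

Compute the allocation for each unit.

Sum of assessed value: 558,024 + 286,872 + 333,823 + 823,035 = 2,001,754.
Raw shares: Unit G1 21,353.59; Unit 3B 10,977.57; Unit 2A 12,774.22; Unit 1B 31,494.62.
At nearest $25: Unit G1 $21,350; Unit 3B $10,975; Unit 2A $12,775; Unit 1B $31,500. Sum = $76,600.
Sum already equals the total — no adjustment.

Unit G1: $21,350; Unit 3B: $10,975; Unit 2A: $12,775; Unit 1B: $31,500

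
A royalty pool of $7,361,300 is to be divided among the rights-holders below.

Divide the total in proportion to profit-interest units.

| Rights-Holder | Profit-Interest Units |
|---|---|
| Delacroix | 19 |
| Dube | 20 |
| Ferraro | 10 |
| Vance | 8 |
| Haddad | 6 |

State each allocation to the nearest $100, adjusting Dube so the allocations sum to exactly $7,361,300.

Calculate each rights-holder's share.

Sum of profit-interest units: 63.
Pro-rata amounts: Delacroix 19/63 × $7,361,300 = 2,220,074.60; Dube 20/63 × $7,361,300 = 2,336,920.63; Ferraro 10/63 × $7,361,300 = 1,168,460.32; Vance 8/63 × $7,361,300 = 934,768.25; Haddad 6/63 × $7,361,300 = 701,076.19.
At nearest $100: Delacroix $2,220,100; Dube $2,336,900; Ferraro $1,168,500; Vance $934,800; Haddad $701,100. Sum = $7,361,400.
Difference $7,361,300 − $7,361,400 = −$100 applied to Dube: Dube becomes $2,336,800.

Delacroix: $2,220,100; Dube: $2,336,800; Ferraro: $1,168,500; Vance: $934,800; Haddad: $701,100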